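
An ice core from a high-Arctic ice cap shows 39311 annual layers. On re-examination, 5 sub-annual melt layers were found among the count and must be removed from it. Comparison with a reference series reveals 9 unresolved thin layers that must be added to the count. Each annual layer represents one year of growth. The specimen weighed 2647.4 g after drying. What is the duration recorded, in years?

39315 years

True annual layer count = 39311 − 5 + 9 = 39315.
With a one-to-one annual layer periodicity this is 39315 years.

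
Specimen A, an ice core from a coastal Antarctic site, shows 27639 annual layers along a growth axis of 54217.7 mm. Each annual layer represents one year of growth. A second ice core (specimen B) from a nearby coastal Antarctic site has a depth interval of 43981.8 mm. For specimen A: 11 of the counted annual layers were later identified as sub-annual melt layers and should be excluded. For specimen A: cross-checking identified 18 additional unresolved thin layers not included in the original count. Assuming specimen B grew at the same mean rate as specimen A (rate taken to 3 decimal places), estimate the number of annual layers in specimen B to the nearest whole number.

Specimen A: after corrections the count is 27639 − 11 + 18 = 27646 annual layers.
A: 54217.7 mm over 27646 years gives 54217.7 / 27646 ≈ 1.961 mm per year.
For B, 43981.8 / 1.961 = 22428.25 years ≈ 22428 annual layers.

22428 annual layers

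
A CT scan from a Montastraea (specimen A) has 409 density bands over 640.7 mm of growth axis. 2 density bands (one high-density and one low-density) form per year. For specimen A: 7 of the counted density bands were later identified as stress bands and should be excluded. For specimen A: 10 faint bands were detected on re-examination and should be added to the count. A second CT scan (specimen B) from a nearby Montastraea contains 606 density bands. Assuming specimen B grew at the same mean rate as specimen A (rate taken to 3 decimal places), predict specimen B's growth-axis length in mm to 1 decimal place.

942.3 mm

Specimen A: correcting the raw count gives 409 − 7 + 10 = 412 true density bands.
Specimen A: 412 density bands at 2 per year is 412 / 2 = 206 years.
A: Extension rate ≈ 640.7 / 206 = 3.110 mm/year.
Specimen B: 606 density bands at 2 per year is 606 / 2 = 303 years. Length of B = 3.110 × 303 = 942.3 mm.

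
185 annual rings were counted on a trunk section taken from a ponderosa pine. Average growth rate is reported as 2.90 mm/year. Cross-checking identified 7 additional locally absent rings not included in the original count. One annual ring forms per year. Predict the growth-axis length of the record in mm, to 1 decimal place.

556.8 mm

Adjusted count: 185 + 7 = 192 annual rings.
192 years at 2.90 mm/year gives 2.90 × 192 = 556.8 mm.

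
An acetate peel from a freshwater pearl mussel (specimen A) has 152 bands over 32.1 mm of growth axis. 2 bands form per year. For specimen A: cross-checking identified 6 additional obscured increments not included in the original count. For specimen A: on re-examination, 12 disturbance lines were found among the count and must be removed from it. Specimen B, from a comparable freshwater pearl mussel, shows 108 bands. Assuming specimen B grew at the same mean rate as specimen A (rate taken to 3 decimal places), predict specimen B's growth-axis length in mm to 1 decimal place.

Specimen A: after corrections the count is 152 − 12 + 6 = 146 bands.
Specimen A: 146 bands at 2 per year is 146 / 2 = 73 years.
A: 32.1 mm over 73 years gives 32.1 / 73 ≈ 0.440 mm/yr.
Specimen B: with 2 bands per year, 108 / 2 = 54 years. Length of B = 0.440 × 54 = 23.8 mm.

23.8 mm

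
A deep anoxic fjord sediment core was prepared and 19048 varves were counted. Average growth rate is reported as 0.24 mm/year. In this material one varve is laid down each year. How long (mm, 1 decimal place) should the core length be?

4571.5 mm

19048 years of growth are recorded.
19048 years at 0.24 mm/year gives 0.24 × 19048 = 4571.5 mm.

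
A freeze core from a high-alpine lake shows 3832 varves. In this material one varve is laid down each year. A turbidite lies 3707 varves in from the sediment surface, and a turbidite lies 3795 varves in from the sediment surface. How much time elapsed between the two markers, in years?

88 years

3795 − 3707 = 88 varves lie between the two events.
One varve per year makes the interval 88 years.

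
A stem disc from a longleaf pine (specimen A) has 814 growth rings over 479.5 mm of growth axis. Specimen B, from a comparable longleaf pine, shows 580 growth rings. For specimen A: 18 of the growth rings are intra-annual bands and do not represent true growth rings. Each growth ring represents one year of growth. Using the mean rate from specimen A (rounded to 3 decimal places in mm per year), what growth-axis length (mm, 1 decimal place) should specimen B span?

Specimen A: after corrections the count is 814 − 18 = 796 growth rings.
A: Mean rate = 479.5 mm / 796 years ≈ 0.602 mm/yr.
Length of B = 0.602 × 580 = 349.2 mm.

349.2 mm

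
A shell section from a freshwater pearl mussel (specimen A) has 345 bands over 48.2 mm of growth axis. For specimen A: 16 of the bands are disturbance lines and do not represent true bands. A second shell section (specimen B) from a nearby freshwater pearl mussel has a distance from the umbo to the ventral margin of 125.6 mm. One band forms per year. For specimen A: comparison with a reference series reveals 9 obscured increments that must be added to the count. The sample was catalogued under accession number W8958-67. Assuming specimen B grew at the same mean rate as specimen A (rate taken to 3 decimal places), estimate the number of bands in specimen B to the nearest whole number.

878 bands

Specimen A: after corrections the count is 345 − 16 + 9 = 338 bands.
A: Mean rate = 48.2 mm / 338 years ≈ 0.143 mm/year.
B spans 125.6 / 0.143 = 878.32 years ≈ 878 bands.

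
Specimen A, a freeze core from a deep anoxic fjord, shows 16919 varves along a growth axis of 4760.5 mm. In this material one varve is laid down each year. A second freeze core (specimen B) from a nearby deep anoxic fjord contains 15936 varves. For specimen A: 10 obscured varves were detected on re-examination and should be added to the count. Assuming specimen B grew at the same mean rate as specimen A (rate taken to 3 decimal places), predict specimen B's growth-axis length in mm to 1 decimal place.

4478.0 mm

Specimen A: after corrections the count is 16919 + 10 = 16929 varves.
A: 4760.5 mm over 16929 years gives 4760.5 / 16929 ≈ 0.281 mm per year.
For B, 0.281 mm/year × 15936 years = 4478.0 mm.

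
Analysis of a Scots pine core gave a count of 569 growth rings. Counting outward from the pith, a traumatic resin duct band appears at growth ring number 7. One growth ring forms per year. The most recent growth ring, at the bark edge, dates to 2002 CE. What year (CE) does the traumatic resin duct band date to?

1440 CE

Between growth ring 7 and the bark edge there are 569 − 7 = 562 growth rings.
2002 − 562 = 1440 CE.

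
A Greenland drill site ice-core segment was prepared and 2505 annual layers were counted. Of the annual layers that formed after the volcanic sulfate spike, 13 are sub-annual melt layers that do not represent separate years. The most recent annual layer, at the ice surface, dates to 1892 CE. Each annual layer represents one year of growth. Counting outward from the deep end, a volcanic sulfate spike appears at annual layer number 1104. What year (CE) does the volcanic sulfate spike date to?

2505 − 1104 = 1401 annual layers lie beyond the volcanic sulfate spike toward the ice surface.
1401 − 13 false = 1388 true annual layers after the volcanic sulfate spike.
1892 − 1388 = 504 CE.

504 CE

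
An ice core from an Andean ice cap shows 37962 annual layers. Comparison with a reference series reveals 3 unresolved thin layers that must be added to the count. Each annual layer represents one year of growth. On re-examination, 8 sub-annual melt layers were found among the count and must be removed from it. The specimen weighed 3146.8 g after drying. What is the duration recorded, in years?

37957 yr

After corrections the count is 37962 − 8 + 3 = 37957 annual layers.
At one annual layer per year, that is 37957 years.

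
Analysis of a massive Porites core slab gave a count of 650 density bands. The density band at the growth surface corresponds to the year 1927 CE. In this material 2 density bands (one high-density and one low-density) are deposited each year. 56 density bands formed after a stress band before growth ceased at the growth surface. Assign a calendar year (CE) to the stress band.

1899 CE

There are 56 density bands younger than the stress band.
56 density bands at 2 per year is 56 / 2 = 28 years.
1927 − 28 = 1899 CE.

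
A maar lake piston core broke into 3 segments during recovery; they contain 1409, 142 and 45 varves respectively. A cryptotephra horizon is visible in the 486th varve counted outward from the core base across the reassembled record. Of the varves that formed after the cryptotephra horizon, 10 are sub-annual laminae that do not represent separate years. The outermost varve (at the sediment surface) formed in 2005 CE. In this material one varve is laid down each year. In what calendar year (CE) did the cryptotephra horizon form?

Total varves = 1409 + 142 + 45 = 1596.
Between varve 486 and the sediment surface there are 1596 − 486 = 1110 varves.
Excluding 10 false varves: 1110 − 10 = 1100.
Counting back 1100 years from 2005 CE places the cryptotephra horizon in 2005 − 1100 = 905 CE.

905 CE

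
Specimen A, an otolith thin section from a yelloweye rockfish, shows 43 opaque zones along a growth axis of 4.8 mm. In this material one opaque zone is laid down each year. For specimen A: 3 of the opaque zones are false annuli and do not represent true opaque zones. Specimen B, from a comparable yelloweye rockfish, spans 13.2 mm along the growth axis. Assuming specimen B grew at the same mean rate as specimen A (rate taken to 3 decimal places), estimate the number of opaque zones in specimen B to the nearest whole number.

Specimen A: after corrections the count is 43 − 3 = 40 opaque zones.
A: Extension rate ≈ 4.8 / 40 = 0.120 mm/year.
B spans 13.2 / 0.120 = 110.00 years ≈ 110 opaque zones.

110 opaque zones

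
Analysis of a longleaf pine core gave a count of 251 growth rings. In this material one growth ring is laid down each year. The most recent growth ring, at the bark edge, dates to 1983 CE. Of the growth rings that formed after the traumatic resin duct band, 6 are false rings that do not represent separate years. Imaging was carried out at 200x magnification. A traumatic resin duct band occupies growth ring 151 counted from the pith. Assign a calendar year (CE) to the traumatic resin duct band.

1889 CE

Between growth ring 151 and the bark edge there are 251 − 151 = 100 growth rings.
100 − 6 false = 94 true growth rings after the traumatic resin duct band.
The growth ring at the bark edge is 1983 CE, so the traumatic resin duct band dates to 1983 − 94 = 1889 CE.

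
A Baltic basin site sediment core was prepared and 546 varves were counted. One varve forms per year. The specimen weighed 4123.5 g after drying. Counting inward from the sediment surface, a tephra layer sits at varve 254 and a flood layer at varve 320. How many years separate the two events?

66 years

The two markers are separated by 320 − 254 = 66 varves.
One varve per year makes the interval 66 years.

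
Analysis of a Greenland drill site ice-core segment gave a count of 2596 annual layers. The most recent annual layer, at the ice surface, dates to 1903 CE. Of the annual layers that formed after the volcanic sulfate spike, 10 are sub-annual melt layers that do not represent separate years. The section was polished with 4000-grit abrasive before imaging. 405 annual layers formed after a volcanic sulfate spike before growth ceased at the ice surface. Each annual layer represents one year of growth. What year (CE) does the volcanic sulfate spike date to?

There are 405 annual layers younger than the volcanic sulfate spike.
Excluding 10 false annual layers: 405 − 10 = 395.
1903 − 395 = 1508 CE.

1508 CE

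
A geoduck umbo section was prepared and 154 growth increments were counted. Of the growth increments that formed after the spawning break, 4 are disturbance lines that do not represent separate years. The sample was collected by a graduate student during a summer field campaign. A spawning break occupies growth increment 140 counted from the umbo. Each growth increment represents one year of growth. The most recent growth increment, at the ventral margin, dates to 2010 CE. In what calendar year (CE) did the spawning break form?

154 − 140 = 14 growth increments lie beyond the spawning break toward the ventral margin.
Removing the 4 false growth increments leaves 14 − 4 = 10 true growth increments beyond the spawning break.
Counting back 10 years from 2010 CE places the spawning break in 2010 − 10 = 2000 CE.

2000 CE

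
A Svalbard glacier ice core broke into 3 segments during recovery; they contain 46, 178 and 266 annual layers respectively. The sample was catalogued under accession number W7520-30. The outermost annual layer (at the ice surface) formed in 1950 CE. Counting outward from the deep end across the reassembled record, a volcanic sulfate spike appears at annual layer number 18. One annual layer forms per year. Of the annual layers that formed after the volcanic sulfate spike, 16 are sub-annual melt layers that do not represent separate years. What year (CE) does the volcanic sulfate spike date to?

1494 CE

Total annual layers = 46 + 178 + 266 = 490.
The volcanic sulfate spike sits at annual layer 18 from the deep end, so 490 − 18 = 472 annual layers formed after it.
Excluding 16 false annual layers: 472 − 16 = 456.
1950 − 456 = 1494 CE.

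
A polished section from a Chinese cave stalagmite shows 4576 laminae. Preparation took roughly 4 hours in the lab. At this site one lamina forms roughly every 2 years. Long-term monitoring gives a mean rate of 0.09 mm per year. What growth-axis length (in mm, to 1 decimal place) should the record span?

823.7 mm

Multiplying by 2 years per lamina: 4576 × 2 = 9152 years.
Length ≈ 0.09 × 9152 = 823.7 mm.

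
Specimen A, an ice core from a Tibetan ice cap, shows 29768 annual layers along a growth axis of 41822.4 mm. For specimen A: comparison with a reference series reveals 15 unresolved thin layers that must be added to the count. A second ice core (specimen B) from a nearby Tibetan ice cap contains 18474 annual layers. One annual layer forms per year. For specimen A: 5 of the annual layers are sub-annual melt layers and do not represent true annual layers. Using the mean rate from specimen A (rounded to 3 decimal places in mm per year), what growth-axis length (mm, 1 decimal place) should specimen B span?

Specimen A: after corrections the count is 29768 − 5 + 15 = 29778 annual layers.
A: Extension rate ≈ 41822.4 / 29778 = 1.404 mm/yr.
B's length ≈ 1.404 × 18474 = 25937.5 mm.

25937.5 mm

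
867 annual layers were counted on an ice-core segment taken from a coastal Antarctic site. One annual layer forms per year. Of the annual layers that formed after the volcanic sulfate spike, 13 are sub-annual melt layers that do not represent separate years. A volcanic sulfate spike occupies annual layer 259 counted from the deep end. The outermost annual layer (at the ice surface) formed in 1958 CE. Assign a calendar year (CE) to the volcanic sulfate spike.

1363 CE

867 − 259 = 608 annual layers lie beyond the volcanic sulfate spike toward the ice surface.
608 − 13 false = 595 true annual layers after the volcanic sulfate spike.
1958 − 595 = 1363 CE.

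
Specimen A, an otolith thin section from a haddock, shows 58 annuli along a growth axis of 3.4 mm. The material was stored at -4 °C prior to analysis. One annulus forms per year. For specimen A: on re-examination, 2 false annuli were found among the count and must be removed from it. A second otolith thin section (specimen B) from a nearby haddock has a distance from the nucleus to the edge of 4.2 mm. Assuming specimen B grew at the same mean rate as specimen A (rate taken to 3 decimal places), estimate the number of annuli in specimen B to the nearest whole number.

69 annuli

Specimen A: correcting the raw count gives 58 − 2 = 56 true annuli.
A: Mean rate = 3.4 mm / 56 years ≈ 0.061 mm/yr.
For B, 4.2 / 0.061 = 68.85 years ≈ 69 annuli.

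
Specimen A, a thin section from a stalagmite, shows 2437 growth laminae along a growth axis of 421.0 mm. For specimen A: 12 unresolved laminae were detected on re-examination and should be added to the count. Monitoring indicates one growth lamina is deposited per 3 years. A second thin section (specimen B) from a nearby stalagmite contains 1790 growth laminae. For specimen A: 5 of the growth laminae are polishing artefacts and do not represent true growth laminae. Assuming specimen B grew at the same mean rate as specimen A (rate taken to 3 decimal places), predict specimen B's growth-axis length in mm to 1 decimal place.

Specimen A: true growth lamina count = 2437 − 5 + 12 = 2444.
Specimen A: 2444 growth laminae at 3 years each span 2444 × 3 = 7332 years.
A: Mean rate = 421.0 mm / 7332 years ≈ 0.057 mm/year.
Specimen B: at 3 years per growth lamina, 1790 × 3 = 5370 years. B's length ≈ 0.057 × 5370 = 306.1 mm.

306.1 mm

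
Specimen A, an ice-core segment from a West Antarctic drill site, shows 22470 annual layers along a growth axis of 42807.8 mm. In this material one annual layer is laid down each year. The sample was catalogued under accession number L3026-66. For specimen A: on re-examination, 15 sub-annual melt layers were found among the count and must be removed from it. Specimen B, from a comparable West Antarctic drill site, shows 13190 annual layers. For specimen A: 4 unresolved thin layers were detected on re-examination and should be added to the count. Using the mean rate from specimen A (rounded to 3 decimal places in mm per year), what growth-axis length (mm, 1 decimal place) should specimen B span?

25140.1 mm

Specimen A: correcting the raw count gives 22470 − 15 + 4 = 22459 true annual layers.
A: Extension rate ≈ 42807.8 / 22459 = 1.906 mm per year.
For B, 1.906 mm/year × 13190 years = 25140.1 mm.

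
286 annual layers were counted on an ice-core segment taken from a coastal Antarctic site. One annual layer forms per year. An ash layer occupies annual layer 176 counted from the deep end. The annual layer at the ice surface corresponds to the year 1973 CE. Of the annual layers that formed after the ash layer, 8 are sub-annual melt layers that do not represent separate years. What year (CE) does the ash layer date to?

286 − 176 = 110 annual layers lie beyond the ash layer toward the ice surface.
Removing the 8 false annual layers leaves 110 − 8 = 102 true annual layers beyond the ash layer.
1973 − 102 = 1871 CE.

1871 CE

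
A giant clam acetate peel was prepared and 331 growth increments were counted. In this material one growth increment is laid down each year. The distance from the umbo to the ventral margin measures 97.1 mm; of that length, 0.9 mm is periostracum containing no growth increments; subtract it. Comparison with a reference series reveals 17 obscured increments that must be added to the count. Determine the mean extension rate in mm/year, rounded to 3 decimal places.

True growth increment count = 331 + 17 = 348.
Net length = 97.1 − 0.9 = 96.2 mm.
Extension rate ≈ 96.2 / 348 = 0.276 mm/year.

0.276 mm/year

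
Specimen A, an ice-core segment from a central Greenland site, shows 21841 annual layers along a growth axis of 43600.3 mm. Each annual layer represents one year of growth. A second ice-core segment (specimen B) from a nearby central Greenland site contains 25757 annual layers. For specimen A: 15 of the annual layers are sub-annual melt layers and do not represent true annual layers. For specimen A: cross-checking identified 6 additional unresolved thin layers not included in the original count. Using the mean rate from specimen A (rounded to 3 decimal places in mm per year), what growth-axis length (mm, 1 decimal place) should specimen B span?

51436.7 mm

Specimen A: correcting the raw count gives 21841 − 15 + 6 = 21832 true annual layers.
A: Mean rate = 43600.3 mm / 21832 years ≈ 1.997 mm per year.
For B, 1.997 mm/year × 25757 years = 51436.7 mm.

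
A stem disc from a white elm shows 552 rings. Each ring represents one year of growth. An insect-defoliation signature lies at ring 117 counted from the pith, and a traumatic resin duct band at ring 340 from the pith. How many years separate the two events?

The two markers are separated by 340 − 117 = 223 rings.
One ring per year makes the interval 223 years.

223 years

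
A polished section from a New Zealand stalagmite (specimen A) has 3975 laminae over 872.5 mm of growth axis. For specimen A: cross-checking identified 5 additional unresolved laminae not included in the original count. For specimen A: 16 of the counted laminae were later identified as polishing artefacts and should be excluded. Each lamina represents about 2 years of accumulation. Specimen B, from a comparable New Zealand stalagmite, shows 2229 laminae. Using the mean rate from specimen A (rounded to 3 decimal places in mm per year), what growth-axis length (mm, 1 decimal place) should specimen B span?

Specimen A: correcting the raw count gives 3975 − 16 + 5 = 3964 true laminae.
Specimen A: at 2 years per lamina, 3964 × 2 = 7928 years.
A: Mean rate = 872.5 mm / 7928 years ≈ 0.110 mm/yr.
Specimen B: multiplying by 2 years per lamina: 2229 × 2 = 4458 years. Length of B = 0.110 × 4458 = 490.4 mm.

490.4 mm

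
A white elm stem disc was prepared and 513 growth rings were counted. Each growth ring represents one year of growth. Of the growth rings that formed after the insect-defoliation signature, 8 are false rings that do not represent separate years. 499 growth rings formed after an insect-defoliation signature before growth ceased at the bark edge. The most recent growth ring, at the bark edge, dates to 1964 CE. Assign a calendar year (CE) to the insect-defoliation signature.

There are 499 growth rings younger than the insect-defoliation signature.
Removing the 8 false growth rings leaves 499 − 8 = 491 true growth rings beyond the insect-defoliation signature.
The growth ring at the bark edge is 1964 CE, so the insect-defoliation signature dates to 1964 − 491 = 1473 CE.

1473 CE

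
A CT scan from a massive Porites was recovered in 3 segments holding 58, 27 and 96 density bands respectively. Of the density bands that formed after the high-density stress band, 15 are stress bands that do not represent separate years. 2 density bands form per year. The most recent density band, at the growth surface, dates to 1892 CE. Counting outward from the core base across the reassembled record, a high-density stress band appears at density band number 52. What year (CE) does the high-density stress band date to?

1835 CE

Total density bands = 58 + 27 + 96 = 181.
The high-density stress band sits at density band 52 from the core base, so 181 − 52 = 129 density bands formed after it.
Removing the 15 false density bands leaves 129 − 15 = 114 true density bands beyond the high-density stress band.
With 2 density bands per year, 114 / 2 = 57 years.
1892 − 57 = 1835 CE.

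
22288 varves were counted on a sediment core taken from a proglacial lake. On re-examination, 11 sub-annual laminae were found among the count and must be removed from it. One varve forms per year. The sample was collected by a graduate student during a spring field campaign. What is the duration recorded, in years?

22277 years

Adjusted count: 22288 − 11 = 22277 varves.
One varve per year makes the duration 22277 years.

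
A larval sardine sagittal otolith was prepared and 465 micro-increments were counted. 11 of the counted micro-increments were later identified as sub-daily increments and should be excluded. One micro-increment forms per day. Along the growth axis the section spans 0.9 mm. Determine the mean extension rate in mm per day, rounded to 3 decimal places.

0.002 mm per day

Adjusted count: 465 − 11 = 454 micro-increments.
Mean rate = 0.9 mm / 454 days ≈ 0.002 mm per day.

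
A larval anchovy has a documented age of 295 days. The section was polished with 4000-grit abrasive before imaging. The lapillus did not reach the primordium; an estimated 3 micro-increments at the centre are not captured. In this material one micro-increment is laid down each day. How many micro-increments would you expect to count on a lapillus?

292 micro-increments

At one micro-increment per day, 295 days correspond to 295 micro-increments.
295 − 3 missed = 292 micro-increments expected in the prepared section.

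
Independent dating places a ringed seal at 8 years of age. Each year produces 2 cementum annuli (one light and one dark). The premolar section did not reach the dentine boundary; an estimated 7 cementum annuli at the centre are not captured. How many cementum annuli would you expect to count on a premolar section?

9 cementum annuli

With 2 cementum annuli per year, 8 years would produce 8 × 2 = 16 cementum annuli.
16 − 7 missed = 9 cementum annuli expected in the prepared section.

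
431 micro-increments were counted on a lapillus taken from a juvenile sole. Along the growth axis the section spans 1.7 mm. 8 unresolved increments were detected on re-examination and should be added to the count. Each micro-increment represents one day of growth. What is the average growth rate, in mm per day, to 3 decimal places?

Correcting the raw count gives 431 + 8 = 439 true micro-increments.
Mean rate = 1.7 mm / 439 days ≈ 0.004 mm per day.

0.004 mm per day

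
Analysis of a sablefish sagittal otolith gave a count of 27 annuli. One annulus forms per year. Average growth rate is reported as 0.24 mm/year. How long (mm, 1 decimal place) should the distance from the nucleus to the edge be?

6.5 mm

27 years of growth are recorded.
27 years at 0.24 mm/year gives 0.24 × 27 = 6.5 mm.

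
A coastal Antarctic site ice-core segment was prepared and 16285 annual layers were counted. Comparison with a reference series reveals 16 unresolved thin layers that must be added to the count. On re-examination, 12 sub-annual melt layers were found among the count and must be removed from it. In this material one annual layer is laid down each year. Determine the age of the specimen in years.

16289 yr

Adjusted count: 16285 − 12 + 16 = 16289 annual layers.
At one annual layer per year, that is 16289 years.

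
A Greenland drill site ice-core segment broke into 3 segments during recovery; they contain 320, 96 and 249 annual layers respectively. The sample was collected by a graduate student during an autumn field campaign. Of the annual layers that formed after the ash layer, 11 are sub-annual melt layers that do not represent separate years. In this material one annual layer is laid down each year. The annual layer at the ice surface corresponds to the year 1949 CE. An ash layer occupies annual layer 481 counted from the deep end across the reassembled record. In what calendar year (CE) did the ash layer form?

Total annual layers = 320 + 96 + 249 = 665.
Between annual layer 481 and the ice surface there are 665 − 481 = 184 annual layers.
Removing the 11 false annual layers leaves 184 − 11 = 173 true annual layers beyond the ash layer.
1949 − 173 = 1776 CE.

1776 CE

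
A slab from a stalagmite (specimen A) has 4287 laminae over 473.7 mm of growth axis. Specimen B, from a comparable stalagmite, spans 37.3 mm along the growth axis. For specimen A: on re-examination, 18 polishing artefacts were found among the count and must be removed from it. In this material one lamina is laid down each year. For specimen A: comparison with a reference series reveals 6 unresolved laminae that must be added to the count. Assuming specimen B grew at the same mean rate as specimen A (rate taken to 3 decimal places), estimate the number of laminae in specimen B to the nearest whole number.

336 laminae

Specimen A: after corrections the count is 4287 − 18 + 6 = 4275 laminae.
A: Extension rate ≈ 473.7 / 4275 = 0.111 mm per year.
Specimen B: 37.3 mm / 0.111 mm per year = 336.04 years ≈ 336 laminae.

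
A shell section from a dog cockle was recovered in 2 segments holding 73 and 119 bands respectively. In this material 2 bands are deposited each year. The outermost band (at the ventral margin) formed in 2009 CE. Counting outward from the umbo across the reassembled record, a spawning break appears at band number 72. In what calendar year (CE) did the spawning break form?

Total bands = 73 + 119 = 192.
The spawning break sits at band 72 from the umbo, so 192 − 72 = 120 bands formed after it.
120 bands at 2 per year is 120 / 2 = 60 years.
Counting back 60 years from 2009 CE places the spawning break in 2009 − 60 = 1949 CE.

1949 CE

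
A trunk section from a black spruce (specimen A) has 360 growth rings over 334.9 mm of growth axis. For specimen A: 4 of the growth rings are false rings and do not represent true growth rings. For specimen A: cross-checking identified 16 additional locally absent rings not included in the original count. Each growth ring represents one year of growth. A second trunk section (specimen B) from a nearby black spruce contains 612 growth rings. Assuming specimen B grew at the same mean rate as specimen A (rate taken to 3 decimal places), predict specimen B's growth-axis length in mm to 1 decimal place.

Specimen A: after corrections the count is 360 − 4 + 16 = 372 growth rings.
A: Mean rate = 334.9 mm / 372 years ≈ 0.900 mm/year.
For B, 0.900 mm/year × 612 years = 550.8 mm.

550.8 mm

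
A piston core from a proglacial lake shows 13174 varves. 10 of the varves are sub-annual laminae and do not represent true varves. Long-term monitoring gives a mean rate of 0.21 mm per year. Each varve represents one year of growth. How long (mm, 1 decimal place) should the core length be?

Adjusted count: 13174 − 10 = 13164 varves.
13164 years at 0.21 mm/year gives 0.21 × 13164 = 2764.4 mm.

2764.4 mm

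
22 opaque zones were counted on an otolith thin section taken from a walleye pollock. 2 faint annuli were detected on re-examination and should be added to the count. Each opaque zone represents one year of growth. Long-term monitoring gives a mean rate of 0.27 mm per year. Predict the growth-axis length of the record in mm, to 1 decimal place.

6.5 mm

Correcting the raw count gives 22 + 2 = 24 true opaque zones.
24 years at 0.27 mm/year gives 0.27 × 24 = 6.5 mm.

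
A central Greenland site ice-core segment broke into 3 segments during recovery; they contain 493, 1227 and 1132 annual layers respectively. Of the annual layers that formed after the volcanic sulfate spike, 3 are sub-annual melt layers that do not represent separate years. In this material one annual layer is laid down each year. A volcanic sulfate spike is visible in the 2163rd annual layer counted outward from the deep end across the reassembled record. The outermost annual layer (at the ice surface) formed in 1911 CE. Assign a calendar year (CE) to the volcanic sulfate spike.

Total annual layers = 493 + 1227 + 1132 = 2852.
2852 − 2163 = 689 annual layers lie beyond the volcanic sulfate spike toward the ice surface.
Excluding 3 false annual layers: 689 − 3 = 686.
Counting back 686 years from 1911 CE places the volcanic sulfate spike in 1911 − 686 = 1225 CE.

1225 CE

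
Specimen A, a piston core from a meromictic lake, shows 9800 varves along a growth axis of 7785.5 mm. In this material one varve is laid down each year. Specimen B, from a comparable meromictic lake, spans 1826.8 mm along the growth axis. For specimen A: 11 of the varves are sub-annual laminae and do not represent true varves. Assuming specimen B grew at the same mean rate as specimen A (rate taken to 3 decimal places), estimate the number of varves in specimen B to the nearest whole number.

Specimen A: true varve count = 9800 − 11 = 9789.
A: 7785.5 mm over 9789 years gives 7785.5 / 9789 ≈ 0.795 mm/yr.
For B, 1826.8 / 0.795 = 2297.86 years ≈ 2298 varves.

2298 varves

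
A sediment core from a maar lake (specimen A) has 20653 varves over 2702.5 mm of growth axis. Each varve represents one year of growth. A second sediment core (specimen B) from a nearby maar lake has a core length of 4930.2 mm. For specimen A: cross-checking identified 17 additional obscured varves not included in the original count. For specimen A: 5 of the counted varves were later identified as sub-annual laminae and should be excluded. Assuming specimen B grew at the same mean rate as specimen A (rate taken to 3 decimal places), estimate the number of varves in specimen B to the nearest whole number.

37635 varves

Specimen A: after corrections the count is 20653 − 5 + 17 = 20665 varves.
A: Mean rate = 2702.5 mm / 20665 years ≈ 0.131 mm per year.
B spans 4930.2 / 0.131 = 37635.11 years ≈ 37635 varves.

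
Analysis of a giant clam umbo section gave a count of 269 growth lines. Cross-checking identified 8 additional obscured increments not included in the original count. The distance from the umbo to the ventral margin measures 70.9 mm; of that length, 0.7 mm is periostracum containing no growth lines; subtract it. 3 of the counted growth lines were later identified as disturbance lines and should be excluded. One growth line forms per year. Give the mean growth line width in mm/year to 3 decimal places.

0.256 mm/year

True growth line count = 269 − 3 + 8 = 274.
The growth record spans 70.9 − 0.7 = 70.2 mm.
Extension rate ≈ 70.2 / 274 = 0.256 mm/year.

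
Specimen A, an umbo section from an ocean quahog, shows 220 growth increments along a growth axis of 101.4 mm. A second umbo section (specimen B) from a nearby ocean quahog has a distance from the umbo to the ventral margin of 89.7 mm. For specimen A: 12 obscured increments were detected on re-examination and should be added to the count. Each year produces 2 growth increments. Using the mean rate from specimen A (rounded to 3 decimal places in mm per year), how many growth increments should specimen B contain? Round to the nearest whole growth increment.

Specimen A: correcting the raw count gives 220 + 12 = 232 true growth increments.
Specimen A: dividing by 2 growth increments per year: 232 / 2 = 116 years.
A: 101.4 mm over 116 years gives 101.4 / 116 ≈ 0.874 mm per year.
For B, 89.7 / 0.874 = 102.63 years; at 2 growth increments per year that is 102.63 × 2 ≈ 205 growth increments.

205 growth increments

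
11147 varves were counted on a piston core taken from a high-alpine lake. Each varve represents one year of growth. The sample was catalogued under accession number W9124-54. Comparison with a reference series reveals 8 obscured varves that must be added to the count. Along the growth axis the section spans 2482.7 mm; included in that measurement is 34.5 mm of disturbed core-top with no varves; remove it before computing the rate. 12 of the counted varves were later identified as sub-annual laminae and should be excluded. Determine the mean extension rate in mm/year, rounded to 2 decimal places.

0.22 mm/year

Adjusted count: 11147 − 12 + 8 = 11143 varves.
Removing the 34.5 mm offcut leaves 2482.7 − 34.5 = 2448.2 mm.
Extension rate ≈ 2448.2 / 11143 = 0.22 mm/year.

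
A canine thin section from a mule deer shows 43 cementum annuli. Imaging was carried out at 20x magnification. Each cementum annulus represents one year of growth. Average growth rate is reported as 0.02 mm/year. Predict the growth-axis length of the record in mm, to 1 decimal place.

0.9 mm

The record spans 43 years at 0.02 mm per year.
43 years at 0.02 mm/year gives 0.02 × 43 = 0.9 mm.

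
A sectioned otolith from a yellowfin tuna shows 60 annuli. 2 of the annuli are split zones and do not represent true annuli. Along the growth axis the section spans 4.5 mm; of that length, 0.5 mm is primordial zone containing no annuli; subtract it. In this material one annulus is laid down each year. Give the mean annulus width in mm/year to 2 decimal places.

0.07 mm/year

Correcting the raw count gives 60 − 2 = 58 true annuli.
Net length = 4.5 − 0.5 = 4.0 mm.
Mean rate = 4.0 mm / 58 years ≈ 0.07 mm/year.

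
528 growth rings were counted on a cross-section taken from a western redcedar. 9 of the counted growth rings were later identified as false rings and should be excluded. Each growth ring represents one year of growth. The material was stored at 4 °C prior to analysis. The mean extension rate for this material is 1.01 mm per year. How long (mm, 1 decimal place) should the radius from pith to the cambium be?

524.2 mm

After corrections the count is 528 − 9 = 519 growth rings.
Predicted length = 1.01 mm/year × 519 years = 524.2 mm.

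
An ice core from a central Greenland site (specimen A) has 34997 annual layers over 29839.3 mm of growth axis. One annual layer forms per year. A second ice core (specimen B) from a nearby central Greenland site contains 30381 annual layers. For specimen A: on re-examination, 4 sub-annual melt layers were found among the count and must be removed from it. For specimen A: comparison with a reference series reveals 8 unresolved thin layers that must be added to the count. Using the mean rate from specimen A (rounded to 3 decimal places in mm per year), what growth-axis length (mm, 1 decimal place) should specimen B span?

25915.0 mm

Specimen A: true annual layer count = 34997 − 4 + 8 = 35001.
A: Mean rate = 29839.3 mm / 35001 years ≈ 0.853 mm/yr.
Length of B = 0.853 × 30381 = 25915.0 mm.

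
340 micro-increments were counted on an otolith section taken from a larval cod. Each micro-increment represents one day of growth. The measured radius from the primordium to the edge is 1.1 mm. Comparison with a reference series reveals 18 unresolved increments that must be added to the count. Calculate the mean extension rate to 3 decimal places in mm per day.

Correcting the raw count gives 340 + 18 = 358 true micro-increments.
1.1 mm over 358 days gives 1.1 / 358 ≈ 0.003 mm per day.

0.003 mm per day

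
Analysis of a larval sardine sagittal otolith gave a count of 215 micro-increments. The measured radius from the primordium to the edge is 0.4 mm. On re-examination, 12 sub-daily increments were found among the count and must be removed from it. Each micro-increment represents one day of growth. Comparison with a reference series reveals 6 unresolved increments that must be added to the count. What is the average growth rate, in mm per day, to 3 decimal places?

Correcting the raw count gives 215 − 12 + 6 = 209 true micro-increments.
0.4 mm over 209 days gives 0.4 / 209 ≈ 0.002 mm per day.

0.002 mm per day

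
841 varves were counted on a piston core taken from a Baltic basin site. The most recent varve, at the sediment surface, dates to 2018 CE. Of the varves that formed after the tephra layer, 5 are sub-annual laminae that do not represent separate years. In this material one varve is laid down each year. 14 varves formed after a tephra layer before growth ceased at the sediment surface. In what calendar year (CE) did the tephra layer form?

2009 CE

14 varves formed after the tephra layer.
Removing the 5 false varves leaves 14 − 5 = 9 true varves beyond the tephra layer.
The varve at the sediment surface is 2018 CE, so the tephra layer dates to 2018 − 9 = 2009 CE.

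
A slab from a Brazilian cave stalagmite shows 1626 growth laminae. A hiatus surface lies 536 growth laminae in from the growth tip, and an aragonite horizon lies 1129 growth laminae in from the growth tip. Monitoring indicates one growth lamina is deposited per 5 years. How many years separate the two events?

Separation: 1129 − 536 = 593 growth laminae.
At 5 years per growth lamina, 593 × 5 = 2965 years.

2965 years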